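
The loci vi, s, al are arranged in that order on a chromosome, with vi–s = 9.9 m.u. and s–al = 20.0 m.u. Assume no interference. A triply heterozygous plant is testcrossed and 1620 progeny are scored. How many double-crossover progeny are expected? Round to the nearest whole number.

Map distances give recombination frequencies of 0.099 and 0.200 for the two intervals.
With no interference, expected double-crossover frequency = 0.099 × 0.200 = 0.01980.
Expected number = 0.01980 × 1620 = 32.08 ≈ 32.

32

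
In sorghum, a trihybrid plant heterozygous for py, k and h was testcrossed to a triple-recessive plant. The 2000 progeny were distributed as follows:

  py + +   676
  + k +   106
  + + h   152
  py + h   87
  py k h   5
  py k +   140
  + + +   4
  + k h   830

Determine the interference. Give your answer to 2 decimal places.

The two most frequent reciprocal classes, + k h and py + +, are the parental types, so the F1 was + k h / py + +.
The two rarest classes, py k h and + + +, are the double crossovers. Comparing them with the parentals, only the py allele has switched, so py is the middle locus and the order is k – py – h.
k–py: (292 + 9)/2000 = 0.1505; py–h: (193 + 9)/2000 = 0.1010.
Expected DCO frequency = 0.1505 × 0.1010 ≈ 0.01520; observed = 9/2000 ≈ 0.00450.
Coefficient of coincidence = 0.00450/0.01520 ≈ 0.30; interference = 1 − 0.30 = 0.70.

0.70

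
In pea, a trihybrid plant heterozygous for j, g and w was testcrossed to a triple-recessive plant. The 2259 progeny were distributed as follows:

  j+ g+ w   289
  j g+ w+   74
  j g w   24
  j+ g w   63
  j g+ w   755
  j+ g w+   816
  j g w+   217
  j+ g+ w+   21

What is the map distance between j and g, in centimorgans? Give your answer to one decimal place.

The two most frequent reciprocal classes, j g+ w and j+ g w+, are the parental types, so the F1 was j g+ w / j+ g w+.
The two rarest classes, j g w and j+ g+ w+, are the double crossovers. Comparing them with the parentals, only the g allele has switched, so g is the middle locus and the order is w – g – j.
Crossovers in the g–j interval produce the single-crossover classes j+ g+ w and j g w+ (289 + 217 = 506) plus the double crossovers (45).
RF(g–j) = (506 + 45) / 2259 = 551/2259 = 0.2439 → 24.4 centimorgans.

24.4 centimorgans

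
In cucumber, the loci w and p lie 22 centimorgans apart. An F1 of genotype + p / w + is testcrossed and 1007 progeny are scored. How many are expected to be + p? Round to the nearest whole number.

393

A map distance of 22 centimorgans corresponds to a recombination frequency of 0.220.
The F1 is + p / w +, so + p is a parental gamete class with expected frequency (1 − r)/2 = 0.780/2 = 0.3900.
Expected number = 0.3900 × 1007 = 392.73 ≈ 393.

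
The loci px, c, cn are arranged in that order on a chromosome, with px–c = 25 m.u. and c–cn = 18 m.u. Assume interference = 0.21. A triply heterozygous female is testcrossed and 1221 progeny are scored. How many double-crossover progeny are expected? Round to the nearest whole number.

43

Map distances give recombination frequencies of 0.250 and 0.180 for the two intervals.
With interference 0.21 (so coincidence = 0.79), expected double-crossover frequency = 0.250 × 0.180 × 0.79 = 0.03555.
Expected number = 0.03555 × 1221 = 43.41 ≈ 43.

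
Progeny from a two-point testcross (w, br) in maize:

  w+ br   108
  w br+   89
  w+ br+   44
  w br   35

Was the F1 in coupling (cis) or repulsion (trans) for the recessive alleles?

trans

The two most frequent classes are w+ br (108) and w br+ (89); these are the parental (non-recombinant) types.
So the F1 carried w+ br on one chromosome and w br+ on the other — the recessive alleles are on opposite chromosomes (trans / repulsion).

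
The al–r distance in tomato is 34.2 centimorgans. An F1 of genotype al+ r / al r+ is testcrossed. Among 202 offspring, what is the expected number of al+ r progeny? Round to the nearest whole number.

A map distance of 34.2 centimorgans corresponds to a recombination frequency of 0.342.
The F1 is al+ r / al r+, so al+ r is a parental gamete class with expected frequency (1 − r)/2 = 0.658/2 = 0.3290.
Expected number = 0.3290 × 202 = 66.46 ≈ 66.

66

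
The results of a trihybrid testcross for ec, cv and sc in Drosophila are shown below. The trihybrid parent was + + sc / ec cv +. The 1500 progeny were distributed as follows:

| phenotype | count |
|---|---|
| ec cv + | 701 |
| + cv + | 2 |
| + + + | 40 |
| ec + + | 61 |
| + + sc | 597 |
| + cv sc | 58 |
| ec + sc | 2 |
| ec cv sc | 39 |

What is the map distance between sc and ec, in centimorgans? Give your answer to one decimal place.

5.5 centimorgans

The two rarest classes, ec + sc and + cv +, are the double crossovers. Comparing them with the parentals, only the ec allele has switched, so ec is the middle locus and the order is cv – ec – sc.
Crossovers in the ec–sc interval produce the single-crossover classes + + + and ec cv sc (40 + 39 = 79) plus the double crossovers (4).
RF(ec–sc) = (79 + 4) / 1500 = 83/1500 = 0.0553 → 5.5 centimorgans.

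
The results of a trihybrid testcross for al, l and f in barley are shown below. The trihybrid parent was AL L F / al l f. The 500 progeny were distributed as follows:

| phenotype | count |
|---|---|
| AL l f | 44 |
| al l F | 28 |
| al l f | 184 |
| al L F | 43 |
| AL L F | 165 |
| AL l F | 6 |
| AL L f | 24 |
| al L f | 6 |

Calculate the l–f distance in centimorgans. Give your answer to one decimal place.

12.8 centimorgans

The two rarest classes, AL l F and al L f, are the double crossovers. Comparing them with the parentals, only the l allele has switched, so l is the middle locus and the order is f – l – al.
Crossovers in the f–l interval produce the single-crossover classes AL L f and al l F (24 + 28 = 52) plus the double crossovers (12).
RF(f–l) = (52 + 12) / 500 = 64/500 = 0.1280 → 12.8 centimorgans.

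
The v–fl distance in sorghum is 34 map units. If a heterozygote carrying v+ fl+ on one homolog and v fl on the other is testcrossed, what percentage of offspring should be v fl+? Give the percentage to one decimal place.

17.0%

A map distance of 34 map units corresponds to a recombination frequency of 0.340.
The F1 is v+ fl+ / v fl, so v fl+ is a recombinant gamete class with expected frequency r/2 = 0.340/2 = 0.1700.
That is 0.1700 = 17.0% of the progeny.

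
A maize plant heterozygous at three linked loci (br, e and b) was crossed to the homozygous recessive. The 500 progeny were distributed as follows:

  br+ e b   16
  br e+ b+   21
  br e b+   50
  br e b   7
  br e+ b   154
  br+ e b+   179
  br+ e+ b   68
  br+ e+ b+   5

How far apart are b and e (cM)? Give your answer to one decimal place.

9.8 cM

The two most frequent reciprocal classes, br+ e b+ and br e+ b, are the parental types, so the F1 was br+ e b+ / br e+ b.
The two rarest classes, br+ e+ b+ and br e b, are the double crossovers. Comparing them with the parentals, only the e allele has switched, so e is the middle locus and the order is br – e – b.
Crossovers in the e–b interval produce the single-crossover classes br+ e b and br e+ b+ (16 + 21 = 37) plus the double crossovers (12).
RF(e–b) = (37 + 12) / 500 = 49/500 = 0.0980 → 9.8 cM.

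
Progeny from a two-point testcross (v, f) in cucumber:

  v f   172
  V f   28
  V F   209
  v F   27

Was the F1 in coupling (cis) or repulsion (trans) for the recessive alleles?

The two most frequent classes are V F (209) and v f (172); these are the parental (non-recombinant) types.
So the F1 carried V F on one chromosome and v f on the other — the recessive alleles are on the same chromosome (cis / coupling).

cis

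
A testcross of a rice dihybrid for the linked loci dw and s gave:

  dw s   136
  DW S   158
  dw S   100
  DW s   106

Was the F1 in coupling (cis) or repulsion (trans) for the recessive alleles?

The two most frequent classes are DW S (158) and dw s (136); these are the parental (non-recombinant) types.
So the F1 carried DW S on one chromosome and dw s on the other — the recessive alleles are on the same chromosome (cis / coupling).

cis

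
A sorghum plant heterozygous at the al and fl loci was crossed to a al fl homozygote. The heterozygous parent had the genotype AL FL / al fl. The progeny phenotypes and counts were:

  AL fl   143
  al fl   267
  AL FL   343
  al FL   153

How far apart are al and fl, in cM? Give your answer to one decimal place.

32.7 cM

The recombinant classes are AL fl and al FL: 143 + 153 = 296.
Recombination frequency = 296/906 = 0.3267 ≈ 32.7%, i.e. 32.7 cM.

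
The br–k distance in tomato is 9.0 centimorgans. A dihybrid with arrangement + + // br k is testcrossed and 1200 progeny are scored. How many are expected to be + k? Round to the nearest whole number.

A map distance of 9.0 centimorgans corresponds to a recombination frequency of 0.090.
The F1 is + + / br k, so + k is a recombinant gamete class with expected frequency r/2 = 0.090/2 = 0.0450.
Expected number = 0.0450 × 1200 = 54.00 ≈ 54.

54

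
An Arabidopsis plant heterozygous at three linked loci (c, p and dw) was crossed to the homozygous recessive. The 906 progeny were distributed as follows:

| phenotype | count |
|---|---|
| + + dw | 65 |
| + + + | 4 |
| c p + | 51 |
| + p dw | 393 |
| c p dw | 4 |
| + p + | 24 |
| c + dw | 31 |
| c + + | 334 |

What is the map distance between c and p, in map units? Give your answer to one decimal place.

The two most frequent reciprocal classes, + p dw and c + +, are the parental types, so the F1 was + p dw / c + +.
The two rarest classes, c p dw and + + +, are the double crossovers. Comparing them with the parentals, only the c allele has switched, so c is the middle locus and the order is p – c – dw.
Crossovers in the p–c interval produce the single-crossover classes + + dw and c p + (65 + 51 = 116) plus the double crossovers (8).
RF(p–c) = (116 + 8) / 906 = 124/906 = 0.1369 → 13.7 map units.

13.7 map units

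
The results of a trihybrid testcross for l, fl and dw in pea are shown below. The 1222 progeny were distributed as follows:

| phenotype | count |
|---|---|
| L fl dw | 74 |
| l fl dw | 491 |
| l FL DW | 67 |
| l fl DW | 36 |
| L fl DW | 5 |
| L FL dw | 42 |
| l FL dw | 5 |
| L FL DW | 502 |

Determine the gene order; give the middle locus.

The two most frequent reciprocal classes, l fl dw and L FL DW, are the parental types, so the F1 was l fl dw / L FL DW.
The two rarest classes, l FL dw and L fl DW, are the double crossovers. Comparing them with the parentals, only the fl allele has switched, so fl is the middle locus and the order is l – fl – dw.

fl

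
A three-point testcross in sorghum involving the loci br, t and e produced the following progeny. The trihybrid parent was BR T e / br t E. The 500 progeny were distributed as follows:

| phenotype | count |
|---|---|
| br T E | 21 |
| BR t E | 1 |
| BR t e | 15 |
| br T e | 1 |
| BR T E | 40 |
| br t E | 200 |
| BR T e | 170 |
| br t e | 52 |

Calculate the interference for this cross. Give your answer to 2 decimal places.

0.72

The two rarest classes, br T e and BR t E, are the double crossovers. Comparing them with the parentals, only the br allele has switched, so br is the middle locus and the order is t – br – e.
t–br: (36 + 2)/500 = 0.0760; br–e: (92 + 2)/500 = 0.1880.
Expected DCO frequency = 0.0760 × 0.1880 ≈ 0.01429; observed = 2/500 ≈ 0.00400.
Coefficient of coincidence = 0.00400/0.01429 ≈ 0.28; interference = 1 − 0.28 = 0.72.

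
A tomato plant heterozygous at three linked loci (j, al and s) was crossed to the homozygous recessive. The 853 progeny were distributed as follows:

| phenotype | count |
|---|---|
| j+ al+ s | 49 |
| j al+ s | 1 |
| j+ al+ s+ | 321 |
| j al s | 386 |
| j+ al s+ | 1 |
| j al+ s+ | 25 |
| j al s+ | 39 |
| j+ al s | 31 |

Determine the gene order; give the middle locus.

al

The two most frequent reciprocal classes, j+ al+ s+ and j al s, are the parental types, so the F1 was j+ al+ s+ / j al s.
The two rarest classes, j+ al s+ and j al+ s, are the double crossovers. Comparing them with the parentals, only the al allele has switched, so al is the middle locus and the order is s – al – j.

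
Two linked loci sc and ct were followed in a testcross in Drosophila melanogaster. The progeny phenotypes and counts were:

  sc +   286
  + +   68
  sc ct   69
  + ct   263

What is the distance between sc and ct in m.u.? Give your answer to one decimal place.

20.0 m.u.

The two most frequent classes, + ct (263) and sc + (286), are the parental types, so the F1 was + ct / sc +.
The recombinant classes are + + and sc ct: 68 + 69 = 137.
Recombination frequency = 137/686 = 0.1997 ≈ 20.0%, i.e. 20.0 m.u.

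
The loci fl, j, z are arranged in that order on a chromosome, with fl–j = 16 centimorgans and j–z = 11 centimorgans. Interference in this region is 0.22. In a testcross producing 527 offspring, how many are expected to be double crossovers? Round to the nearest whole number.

7

Map distances give recombination frequencies of 0.160 and 0.110 for the two intervals.
With interference 0.22 (so coincidence = 0.78), expected double-crossover frequency = 0.160 × 0.110 × 0.78 = 0.01373.
Expected number = 0.01373 × 527 = 7.23 ≈ 7.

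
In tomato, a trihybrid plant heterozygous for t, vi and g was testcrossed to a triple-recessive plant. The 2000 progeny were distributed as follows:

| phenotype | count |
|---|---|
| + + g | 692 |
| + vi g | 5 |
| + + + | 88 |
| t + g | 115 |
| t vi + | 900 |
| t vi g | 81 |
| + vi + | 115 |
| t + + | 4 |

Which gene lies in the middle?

vi

The two most frequent reciprocal classes, t vi + and + + g, are the parental types, so the F1 was t vi + / + + g.
The two rarest classes, t + + and + vi g, are the double crossovers. Comparing them with the parentals, only the vi allele has switched, so vi is the middle locus and the order is t – vi – g.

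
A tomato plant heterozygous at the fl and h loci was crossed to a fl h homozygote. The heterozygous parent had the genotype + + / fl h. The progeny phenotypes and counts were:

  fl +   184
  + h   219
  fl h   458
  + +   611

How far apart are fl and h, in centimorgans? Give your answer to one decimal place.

27.4 centimorgans

The recombinant classes are + h and fl +: 219 + 184 = 403.
Recombination frequency = 403/1472 = 0.2738 ≈ 27.4%, i.e. 27.4 centimorgans.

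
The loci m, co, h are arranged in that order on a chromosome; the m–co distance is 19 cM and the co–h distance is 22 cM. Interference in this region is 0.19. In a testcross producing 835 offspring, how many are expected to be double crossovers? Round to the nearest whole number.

Map distances give recombination frequencies of 0.190 and 0.220 for the two intervals.
With interference 0.19 (so coincidence = 0.81), expected double-crossover frequency = 0.190 × 0.220 × 0.81 = 0.03386.
Expected number = 0.03386 × 835 = 28.27 ≈ 28.

28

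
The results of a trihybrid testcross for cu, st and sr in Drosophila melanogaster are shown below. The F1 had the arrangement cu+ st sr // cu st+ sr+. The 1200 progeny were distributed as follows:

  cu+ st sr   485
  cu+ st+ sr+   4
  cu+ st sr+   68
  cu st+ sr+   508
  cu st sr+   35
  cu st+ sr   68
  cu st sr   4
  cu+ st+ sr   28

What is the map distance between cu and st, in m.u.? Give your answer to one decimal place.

5.9 m.u.

The two rarest classes, cu st sr and cu+ st+ sr+, are the double crossovers. Comparing them with the parentals, only the cu allele has switched, so cu is the middle locus and the order is sr – cu – st.
Crossovers in the cu–st interval produce the single-crossover classes cu+ st+ sr and cu st sr+ (28 + 35 = 63) plus the double crossovers (8).
RF(cu–st) = (63 + 8) / 1200 = 71/1200 = 0.0592 → 5.9 m.u.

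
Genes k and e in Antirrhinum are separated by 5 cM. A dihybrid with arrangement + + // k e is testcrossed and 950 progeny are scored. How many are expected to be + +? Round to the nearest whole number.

451

A map distance of 5 cM corresponds to a recombination frequency of 0.050.
The F1 is + + / k e, so + + is a parental gamete class with expected frequency (1 − r)/2 = 0.950/2 = 0.4750.
Expected number = 0.4750 × 950 = 451.25 ≈ 451.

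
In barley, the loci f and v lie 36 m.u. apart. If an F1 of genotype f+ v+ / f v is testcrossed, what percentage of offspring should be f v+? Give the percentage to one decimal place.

18.0%

A map distance of 36 m.u. corresponds to a recombination frequency of 0.360.
The F1 is f+ v+ / f v, so f v+ is a recombinant gamete class with expected frequency r/2 = 0.360/2 = 0.1800.
That is 0.1800 = 18.0% of the progeny.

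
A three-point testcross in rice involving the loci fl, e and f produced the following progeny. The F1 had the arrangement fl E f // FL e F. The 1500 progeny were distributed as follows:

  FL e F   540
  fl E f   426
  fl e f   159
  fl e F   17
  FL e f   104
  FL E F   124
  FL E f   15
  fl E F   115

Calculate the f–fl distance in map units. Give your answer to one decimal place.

The two rarest classes, FL E f and fl e F, are the double crossovers. Comparing them with the parentals, only the fl allele has switched, so fl is the middle locus and the order is f – fl – e.
Crossovers in the f–fl interval produce the single-crossover classes fl E F and FL e f (115 + 104 = 219) plus the double crossovers (32).
RF(f–fl) = (219 + 32) / 1500 = 251/1500 = 0.1673 → 16.7 map units.

16.7 map units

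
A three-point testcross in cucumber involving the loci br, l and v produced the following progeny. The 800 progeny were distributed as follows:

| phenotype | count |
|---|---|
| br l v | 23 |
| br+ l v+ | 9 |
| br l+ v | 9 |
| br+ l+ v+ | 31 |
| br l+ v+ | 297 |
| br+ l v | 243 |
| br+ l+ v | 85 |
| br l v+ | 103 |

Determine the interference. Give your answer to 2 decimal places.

The two most frequent reciprocal classes, br+ l v and br l+ v+, are the parental types, so the F1 was br+ l v / br l+ v+.
The two rarest classes, br+ l v+ and br l+ v, are the double crossovers. Comparing them with the parentals, only the v allele has switched, so v is the middle locus and the order is br – v – l.
br–v: (54 + 18)/800 = 0.0900; v–l: (188 + 18)/800 = 0.2575.
Expected DCO frequency = 0.0900 × 0.2575 ≈ 0.02318; observed = 18/800 ≈ 0.02250.
Coefficient of coincidence = 0.02250/0.02318 ≈ 0.97; interference = 1 − 0.97 = 0.03.

0.03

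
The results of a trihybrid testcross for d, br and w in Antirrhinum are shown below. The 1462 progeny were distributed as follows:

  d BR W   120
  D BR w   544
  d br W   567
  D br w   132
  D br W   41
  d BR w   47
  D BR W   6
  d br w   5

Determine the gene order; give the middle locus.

w

The two most frequent reciprocal classes, d br W and D BR w, are the parental types, so the F1 was d br W / D BR w.
The two rarest classes, d br w and D BR W, are the double crossovers. Comparing them with the parentals, only the w allele has switched, so w is the middle locus and the order is br – w – d.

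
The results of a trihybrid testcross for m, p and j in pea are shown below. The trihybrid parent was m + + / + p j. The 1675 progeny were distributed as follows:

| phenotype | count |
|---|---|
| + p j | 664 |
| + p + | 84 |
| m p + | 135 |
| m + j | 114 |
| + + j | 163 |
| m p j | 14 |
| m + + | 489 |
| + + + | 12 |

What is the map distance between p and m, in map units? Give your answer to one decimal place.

The two rarest classes, + + + and m p j, are the double crossovers. Comparing them with the parentals, only the m allele has switched, so m is the middle locus and the order is j – m – p.
Crossovers in the m–p interval produce the single-crossover classes m p + and + + j (135 + 163 = 298) plus the double crossovers (26).
RF(m–p) = (298 + 26) / 1675 = 324/1675 = 0.1934 → 19.3 map units.

19.3 map units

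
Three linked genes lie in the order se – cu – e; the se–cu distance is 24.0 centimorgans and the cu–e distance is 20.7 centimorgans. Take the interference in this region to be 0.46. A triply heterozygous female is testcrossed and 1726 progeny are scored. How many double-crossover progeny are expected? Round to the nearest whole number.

Map distances give recombination frequencies of 0.240 and 0.207 for the two intervals.
With interference 0.46 (so coincidence = 0.54), expected double-crossover frequency = 0.240 × 0.207 × 0.54 = 0.02683.
Expected number = 0.02683 × 1726 = 46.30 ≈ 46.

46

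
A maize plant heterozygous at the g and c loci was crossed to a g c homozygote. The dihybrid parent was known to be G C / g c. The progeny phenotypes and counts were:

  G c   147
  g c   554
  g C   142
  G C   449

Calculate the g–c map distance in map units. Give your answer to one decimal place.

The recombinant classes are G c and g C: 147 + 142 = 289.
Recombination frequency = 289/1292 = 0.2237 ≈ 22.4%, i.e. 22.4 map units.

22.4 map units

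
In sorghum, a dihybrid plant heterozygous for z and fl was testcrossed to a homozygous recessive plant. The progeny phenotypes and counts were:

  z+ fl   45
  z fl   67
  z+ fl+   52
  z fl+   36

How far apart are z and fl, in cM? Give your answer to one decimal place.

40.5 cM

The two most frequent classes, z+ fl+ (52) and z fl (67), are the parental types, so the F1 was z+ fl+ / z fl.
The recombinant classes are z+ fl and z fl+: 45 + 36 = 81.
Recombination frequency = 81/200 = 0.4050 ≈ 40.5%, i.e. 40.5 cM.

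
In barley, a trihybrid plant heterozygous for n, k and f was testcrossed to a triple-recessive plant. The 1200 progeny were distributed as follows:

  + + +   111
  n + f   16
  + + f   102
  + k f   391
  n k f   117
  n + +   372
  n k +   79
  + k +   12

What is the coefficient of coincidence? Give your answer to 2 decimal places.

The two most frequent reciprocal classes, + k f and n + +, are the parental types, so the F1 was + k f / n + +.
The two rarest classes, + k + and n + f, are the double crossovers. Comparing them with the parentals, only the f allele has switched, so f is the middle locus and the order is k – f – n.
k–f: (181 + 28)/1200 = 0.1742; f–n: (228 + 28)/1200 = 0.2133.
Expected DCO frequency = 0.1742 × 0.2133 ≈ 0.03716; observed = 28/1200 ≈ 0.02333.
Coefficient of coincidence = 0.02333/0.03716 ≈ 0.63.

0.63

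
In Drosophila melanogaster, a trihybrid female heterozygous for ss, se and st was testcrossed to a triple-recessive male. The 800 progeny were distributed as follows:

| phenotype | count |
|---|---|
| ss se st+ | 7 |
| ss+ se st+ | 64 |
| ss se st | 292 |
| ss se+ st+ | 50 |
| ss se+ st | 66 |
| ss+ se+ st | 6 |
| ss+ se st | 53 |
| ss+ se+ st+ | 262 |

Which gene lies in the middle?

The two most frequent reciprocal classes, ss se st and ss+ se+ st+, are the parental types, so the F1 was ss se st / ss+ se+ st+.
The two rarest classes, ss se st+ and ss+ se+ st, are the double crossovers. Comparing them with the parentals, only the st allele has switched, so st is the middle locus and the order is se – st – ss.

st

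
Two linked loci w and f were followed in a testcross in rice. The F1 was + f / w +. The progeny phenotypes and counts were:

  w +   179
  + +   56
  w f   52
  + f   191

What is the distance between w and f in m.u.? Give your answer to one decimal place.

22.6 m.u.

The recombinant classes are + + and w f: 56 + 52 = 108.
Recombination frequency = 108/478 = 0.2259 ≈ 22.6%, i.e. 22.6 m.u.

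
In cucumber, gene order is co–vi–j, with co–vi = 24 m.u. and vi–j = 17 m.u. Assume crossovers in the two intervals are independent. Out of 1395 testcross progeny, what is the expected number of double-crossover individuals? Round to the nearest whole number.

57

Map distances give recombination frequencies of 0.240 and 0.170 for the two intervals.
With no interference, expected double-crossover frequency = 0.240 × 0.170 = 0.04080.
Expected number = 0.04080 × 1395 = 56.92 ≈ 57.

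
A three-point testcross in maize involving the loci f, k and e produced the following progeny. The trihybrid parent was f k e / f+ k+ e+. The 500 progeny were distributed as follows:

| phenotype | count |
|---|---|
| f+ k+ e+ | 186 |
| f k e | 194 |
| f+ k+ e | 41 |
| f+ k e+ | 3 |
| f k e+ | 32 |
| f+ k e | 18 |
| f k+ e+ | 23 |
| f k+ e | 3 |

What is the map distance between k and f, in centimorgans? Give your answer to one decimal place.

The two rarest classes, f k+ e and f+ k e+, are the double crossovers. Comparing them with the parentals, only the k allele has switched, so k is the middle locus and the order is f – k – e.
Crossovers in the f–k interval produce the single-crossover classes f+ k e and f k+ e+ (18 + 23 = 41) plus the double crossovers (6).
RF(f–k) = (41 + 6) / 500 = 47/500 = 0.0940 → 9.4 centimorgans.

9.4 centimorgans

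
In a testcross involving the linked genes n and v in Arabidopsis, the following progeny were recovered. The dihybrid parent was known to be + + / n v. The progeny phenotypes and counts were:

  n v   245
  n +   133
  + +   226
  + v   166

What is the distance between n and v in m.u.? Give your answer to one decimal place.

38.8 m.u.

The recombinant classes are + v and n +: 166 + 133 = 299.
Recombination frequency = 299/770 = 0.3883 ≈ 38.8%, i.e. 38.8 m.u.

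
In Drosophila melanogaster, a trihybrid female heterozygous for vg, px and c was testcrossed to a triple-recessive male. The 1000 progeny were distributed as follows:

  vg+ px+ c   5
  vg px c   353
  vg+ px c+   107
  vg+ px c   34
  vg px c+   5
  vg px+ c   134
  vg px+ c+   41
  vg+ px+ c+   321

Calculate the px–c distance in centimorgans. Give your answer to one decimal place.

25.1 centimorgans

The two most frequent reciprocal classes, vg px c and vg+ px+ c+, are the parental types, so the F1 was vg px c / vg+ px+ c+.
The two rarest classes, vg px c+ and vg+ px+ c, are the double crossovers. Comparing them with the parentals, only the c allele has switched, so c is the middle locus and the order is px – c – vg.
Crossovers in the px–c interval produce the single-crossover classes vg px+ c and vg+ px c+ (134 + 107 = 241) plus the double crossovers (10).
RF(px–c) = (241 + 10) / 1000 = 251/1000 = 0.2510 → 25.1 centimorgans.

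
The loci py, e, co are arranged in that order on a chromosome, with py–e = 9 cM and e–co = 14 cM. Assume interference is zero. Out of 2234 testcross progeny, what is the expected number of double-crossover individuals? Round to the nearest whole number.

Map distances give recombination frequencies of 0.090 and 0.140 for the two intervals.
With no interference, expected double-crossover frequency = 0.090 × 0.140 = 0.01260.
Expected number = 0.01260 × 2234 = 28.15 ≈ 28.

28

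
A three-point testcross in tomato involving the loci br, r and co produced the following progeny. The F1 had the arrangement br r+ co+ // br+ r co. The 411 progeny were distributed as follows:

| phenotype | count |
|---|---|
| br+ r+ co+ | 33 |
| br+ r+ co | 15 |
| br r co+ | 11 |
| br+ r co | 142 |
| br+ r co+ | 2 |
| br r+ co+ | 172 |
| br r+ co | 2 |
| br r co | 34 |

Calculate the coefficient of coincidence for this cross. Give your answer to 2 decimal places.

0.77

The two rarest classes, br r+ co and br+ r co+, are the double crossovers. Comparing them with the parentals, only the co allele has switched, so co is the middle locus and the order is r – co – br.
r–co: (26 + 4)/411 = 0.0730; co–br: (67 + 4)/411 = 0.1727.
Expected DCO frequency = 0.0730 × 0.1727 ≈ 0.01261; observed = 4/411 ≈ 0.00973.
Coefficient of coincidence = 0.00973/0.01261 ≈ 0.77.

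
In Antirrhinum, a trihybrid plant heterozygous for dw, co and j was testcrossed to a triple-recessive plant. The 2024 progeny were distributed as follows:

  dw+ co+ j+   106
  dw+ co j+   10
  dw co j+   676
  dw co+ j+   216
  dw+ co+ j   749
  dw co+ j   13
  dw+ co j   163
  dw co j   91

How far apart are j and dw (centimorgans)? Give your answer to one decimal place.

10.9 centimorgans

The two most frequent reciprocal classes, dw+ co+ j and dw co j+, are the parental types, so the F1 was dw+ co+ j / dw co j+.
The two rarest classes, dw co+ j and dw+ co j+, are the double crossovers. Comparing them with the parentals, only the dw allele has switched, so dw is the middle locus and the order is j – dw – co.
Crossovers in the j–dw interval produce the single-crossover classes dw+ co+ j+ and dw co j (106 + 91 = 197) plus the double crossovers (23).
RF(j–dw) = (197 + 23) / 2024 = 220/2024 = 0.1087 → 10.9 centimorgans.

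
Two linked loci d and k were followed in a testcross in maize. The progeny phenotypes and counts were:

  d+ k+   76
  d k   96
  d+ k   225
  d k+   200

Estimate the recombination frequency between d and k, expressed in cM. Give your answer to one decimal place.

The two most frequent classes, d+ k (225) and d k+ (200), are the parental types, so the F1 was d+ k / d k+.
The recombinant classes are d+ k+ and d k: 76 + 96 = 172.
Recombination frequency = 172/597 = 0.2881 ≈ 28.8%, i.e. 28.8 cM.

28.8 cM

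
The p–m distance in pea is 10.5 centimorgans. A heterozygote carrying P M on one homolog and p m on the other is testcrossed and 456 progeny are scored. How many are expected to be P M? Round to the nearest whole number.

A map distance of 10.5 centimorgans corresponds to a recombination frequency of 0.105.
The F1 is P M / p m, so P M is a parental gamete class with expected frequency (1 − r)/2 = 0.895/2 = 0.4475.
Expected number = 0.4475 × 456 = 204.06 ≈ 204.

204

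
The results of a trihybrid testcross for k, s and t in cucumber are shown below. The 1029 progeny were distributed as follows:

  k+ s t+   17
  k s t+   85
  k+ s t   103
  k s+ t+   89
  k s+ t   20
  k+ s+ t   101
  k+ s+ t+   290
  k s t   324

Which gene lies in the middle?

The two most frequent reciprocal classes, k+ s+ t+ and k s t, are the parental types, so the F1 was k+ s+ t+ / k s t.
The two rarest classes, k+ s t+ and k s+ t, are the double crossovers. Comparing them with the parentals, only the s allele has switched, so s is the middle locus and the order is t – s – k.

s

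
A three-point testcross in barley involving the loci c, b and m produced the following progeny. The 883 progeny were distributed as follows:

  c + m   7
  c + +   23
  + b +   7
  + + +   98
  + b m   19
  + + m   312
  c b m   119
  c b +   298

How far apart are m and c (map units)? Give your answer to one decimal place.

26.2 map units

The two most frequent reciprocal classes, c b + and + + m, are the parental types, so the F1 was c b + / + + m.
The two rarest classes, + b + and c + m, are the double crossovers. Comparing them with the parentals, only the c allele has switched, so c is the middle locus and the order is m – c – b.
Crossovers in the m–c interval produce the single-crossover classes c b m and + + + (119 + 98 = 217) plus the double crossovers (14).
RF(m–c) = (217 + 14) / 883 = 231/883 = 0.2616 → 26.2 map units.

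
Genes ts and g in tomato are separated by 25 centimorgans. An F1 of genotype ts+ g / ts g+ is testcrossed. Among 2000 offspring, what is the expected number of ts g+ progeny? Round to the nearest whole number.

A map distance of 25 centimorgans corresponds to a recombination frequency of 0.250.
The F1 is ts+ g / ts g+, so ts g+ is a parental gamete class with expected frequency (1 − r)/2 = 0.750/2 = 0.3750.
Expected number = 0.3750 × 2000 = 750.00 ≈ 750.

750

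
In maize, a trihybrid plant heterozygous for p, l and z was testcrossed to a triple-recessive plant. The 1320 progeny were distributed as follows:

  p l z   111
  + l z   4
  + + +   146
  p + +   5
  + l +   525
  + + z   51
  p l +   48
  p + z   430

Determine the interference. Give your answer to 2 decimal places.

The two most frequent reciprocal classes, p + z and + l +, are the parental types, so the F1 was p + z / + l +.
The two rarest classes, p + + and + l z, are the double crossovers. Comparing them with the parentals, only the z allele has switched, so z is the middle locus and the order is p – z – l.
p–z: (99 + 9)/1320 = 0.0818; z–l: (257 + 9)/1320 = 0.2015.
Expected DCO frequency = 0.0818 × 0.2015 ≈ 0.01648; observed = 9/1320 ≈ 0.00682.
Coefficient of coincidence = 0.00682/0.01648 ≈ 0.41; interference = 1 − 0.41 = 0.59.

0.59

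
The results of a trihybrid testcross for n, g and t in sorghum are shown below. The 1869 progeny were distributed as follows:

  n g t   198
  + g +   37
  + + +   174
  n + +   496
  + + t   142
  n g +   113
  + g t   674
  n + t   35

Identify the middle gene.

t

The two most frequent reciprocal classes, n + + and + g t, are the parental types, so the F1 was n + + / + g t.
The two rarest classes, n + t and + g +, are the double crossovers. Comparing them with the parentals, only the t allele has switched, so t is the middle locus and the order is n – t – g.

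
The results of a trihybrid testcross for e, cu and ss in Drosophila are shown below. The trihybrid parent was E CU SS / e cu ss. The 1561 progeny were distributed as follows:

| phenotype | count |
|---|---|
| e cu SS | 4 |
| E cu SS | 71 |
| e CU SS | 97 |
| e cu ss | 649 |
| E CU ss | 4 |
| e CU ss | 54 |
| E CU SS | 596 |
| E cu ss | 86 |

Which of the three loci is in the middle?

The two rarest classes, E CU ss and e cu SS, are the double crossovers. Comparing them with the parentals, only the ss allele has switched, so ss is the middle locus and the order is cu – ss – e.

ss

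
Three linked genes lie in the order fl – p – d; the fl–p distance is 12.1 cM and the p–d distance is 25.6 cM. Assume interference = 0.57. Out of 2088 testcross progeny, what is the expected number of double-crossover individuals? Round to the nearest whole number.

28

Map distances give recombination frequencies of 0.121 and 0.256 for the two intervals.
With interference 0.57 (so coincidence = 0.43), expected double-crossover frequency = 0.121 × 0.256 × 0.43 = 0.01332.
Expected number = 0.01332 × 2088 = 27.81 ≈ 28.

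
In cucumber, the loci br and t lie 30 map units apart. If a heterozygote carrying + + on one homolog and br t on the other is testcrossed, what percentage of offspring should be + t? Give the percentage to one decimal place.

15.0%

A map distance of 30 map units corresponds to a recombination frequency of 0.300.
The F1 is + + / br t, so + t is a recombinant gamete class with expected frequency r/2 = 0.300/2 = 0.1500.
That is 0.1500 = 15.0% of the progeny.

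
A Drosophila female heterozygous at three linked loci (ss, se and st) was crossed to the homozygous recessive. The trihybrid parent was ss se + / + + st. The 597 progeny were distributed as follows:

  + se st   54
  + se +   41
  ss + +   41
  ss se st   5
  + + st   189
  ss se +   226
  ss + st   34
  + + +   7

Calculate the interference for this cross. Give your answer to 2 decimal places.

The two rarest classes, ss se st and + + +, are the double crossovers. Comparing them with the parentals, only the st allele has switched, so st is the middle locus and the order is se – st – ss.
se–st: (95 + 12)/597 = 0.1792; st–ss: (75 + 12)/597 = 0.1457.
Expected DCO frequency = 0.1792 × 0.1457 ≈ 0.02611; observed = 12/597 ≈ 0.02010.
Coefficient of coincidence = 0.02010/0.02611 ≈ 0.77; interference = 1 − 0.77 = 0.23.

0.23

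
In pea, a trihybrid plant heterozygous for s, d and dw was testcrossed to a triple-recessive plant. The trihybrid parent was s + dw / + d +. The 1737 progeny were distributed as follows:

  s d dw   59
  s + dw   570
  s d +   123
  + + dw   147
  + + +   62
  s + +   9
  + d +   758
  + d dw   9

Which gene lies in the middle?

dw

The two rarest classes, s + + and + d dw, are the double crossovers. Comparing them with the parentals, only the dw allele has switched, so dw is the middle locus and the order is d – dw – s.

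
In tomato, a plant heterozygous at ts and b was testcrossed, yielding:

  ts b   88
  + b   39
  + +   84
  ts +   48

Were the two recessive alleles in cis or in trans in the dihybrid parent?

The two most frequent classes are + + (84) and ts b (88); these are the parental (non-recombinant) types.
So the F1 carried + + on one chromosome and ts b on the other — the recessive alleles are on the same chromosome (cis / coupling).

cis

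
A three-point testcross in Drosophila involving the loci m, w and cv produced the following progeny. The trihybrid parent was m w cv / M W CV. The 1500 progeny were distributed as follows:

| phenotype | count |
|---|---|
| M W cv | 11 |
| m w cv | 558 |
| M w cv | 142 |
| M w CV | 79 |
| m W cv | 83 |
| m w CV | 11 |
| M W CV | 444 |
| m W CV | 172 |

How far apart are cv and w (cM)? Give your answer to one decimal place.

The two rarest classes, m w CV and M W cv, are the double crossovers. Comparing them with the parentals, only the cv allele has switched, so cv is the middle locus and the order is m – cv – w.
Crossovers in the cv–w interval produce the single-crossover classes m W cv and M w CV (83 + 79 = 162) plus the double crossovers (22).
RF(cv–w) = (162 + 22) / 1500 = 184/1500 = 0.1227 → 12.3 cM.

12.3 cM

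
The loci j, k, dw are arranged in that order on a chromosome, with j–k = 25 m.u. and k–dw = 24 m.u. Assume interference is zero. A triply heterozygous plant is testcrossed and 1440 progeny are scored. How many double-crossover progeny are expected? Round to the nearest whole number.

Map distances give recombination frequencies of 0.250 and 0.240 for the two intervals.
With no interference, expected double-crossover frequency = 0.250 × 0.240 = 0.06000.
Expected number = 0.06000 × 1440 = 86.40 ≈ 86.

86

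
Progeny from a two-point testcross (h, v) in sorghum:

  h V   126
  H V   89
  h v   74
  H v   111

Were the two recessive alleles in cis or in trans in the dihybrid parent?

The two most frequent classes are H v (111) and h V (126); these are the parental (non-recombinant) types.
So the F1 carried H v on one chromosome and h V on the other — the recessive alleles are on opposite chromosomes (trans / repulsion).

trans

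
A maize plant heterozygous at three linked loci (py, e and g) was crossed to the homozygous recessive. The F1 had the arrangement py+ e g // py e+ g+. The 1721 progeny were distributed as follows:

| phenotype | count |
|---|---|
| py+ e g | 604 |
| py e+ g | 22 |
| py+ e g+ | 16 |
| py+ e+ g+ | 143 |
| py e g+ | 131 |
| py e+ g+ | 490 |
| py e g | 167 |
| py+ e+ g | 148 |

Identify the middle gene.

The two rarest classes, py+ e g+ and py e+ g, are the double crossovers. Comparing them with the parentals, only the g allele has switched, so g is the middle locus and the order is py – g – e.

g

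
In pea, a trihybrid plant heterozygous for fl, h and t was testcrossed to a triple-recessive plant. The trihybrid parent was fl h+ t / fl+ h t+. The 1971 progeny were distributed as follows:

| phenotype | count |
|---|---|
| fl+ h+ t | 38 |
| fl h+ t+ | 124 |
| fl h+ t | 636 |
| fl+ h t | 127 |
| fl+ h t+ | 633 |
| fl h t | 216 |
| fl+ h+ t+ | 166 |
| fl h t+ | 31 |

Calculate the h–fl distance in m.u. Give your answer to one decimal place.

22.9 m.u.

The two rarest classes, fl+ h+ t and fl h t+, are the double crossovers. Comparing them with the parentals, only the fl allele has switched, so fl is the middle locus and the order is h – fl – t.
Crossovers in the h–fl interval produce the single-crossover classes fl h t and fl+ h+ t+ (216 + 166 = 382) plus the double crossovers (69).
RF(h–fl) = (382 + 69) / 1971 = 451/1971 = 0.2288 → 22.9 m.u.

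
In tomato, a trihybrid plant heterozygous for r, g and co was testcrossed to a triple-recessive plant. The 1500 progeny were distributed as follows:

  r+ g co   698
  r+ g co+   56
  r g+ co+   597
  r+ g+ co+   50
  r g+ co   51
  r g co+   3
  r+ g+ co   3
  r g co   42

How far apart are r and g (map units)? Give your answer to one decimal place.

6.5 map units

The two most frequent reciprocal classes, r g+ co+ and r+ g co, are the parental types, so the F1 was r g+ co+ / r+ g co.
The two rarest classes, r g co+ and r+ g+ co, are the double crossovers. Comparing them with the parentals, only the g allele has switched, so g is the middle locus and the order is r – g – co.
Crossovers in the r–g interval produce the single-crossover classes r+ g+ co+ and r g co (50 + 42 = 92) plus the double crossovers (6).
RF(r–g) = (92 + 6) / 1500 = 98/1500 = 0.0653 → 6.5 map units.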